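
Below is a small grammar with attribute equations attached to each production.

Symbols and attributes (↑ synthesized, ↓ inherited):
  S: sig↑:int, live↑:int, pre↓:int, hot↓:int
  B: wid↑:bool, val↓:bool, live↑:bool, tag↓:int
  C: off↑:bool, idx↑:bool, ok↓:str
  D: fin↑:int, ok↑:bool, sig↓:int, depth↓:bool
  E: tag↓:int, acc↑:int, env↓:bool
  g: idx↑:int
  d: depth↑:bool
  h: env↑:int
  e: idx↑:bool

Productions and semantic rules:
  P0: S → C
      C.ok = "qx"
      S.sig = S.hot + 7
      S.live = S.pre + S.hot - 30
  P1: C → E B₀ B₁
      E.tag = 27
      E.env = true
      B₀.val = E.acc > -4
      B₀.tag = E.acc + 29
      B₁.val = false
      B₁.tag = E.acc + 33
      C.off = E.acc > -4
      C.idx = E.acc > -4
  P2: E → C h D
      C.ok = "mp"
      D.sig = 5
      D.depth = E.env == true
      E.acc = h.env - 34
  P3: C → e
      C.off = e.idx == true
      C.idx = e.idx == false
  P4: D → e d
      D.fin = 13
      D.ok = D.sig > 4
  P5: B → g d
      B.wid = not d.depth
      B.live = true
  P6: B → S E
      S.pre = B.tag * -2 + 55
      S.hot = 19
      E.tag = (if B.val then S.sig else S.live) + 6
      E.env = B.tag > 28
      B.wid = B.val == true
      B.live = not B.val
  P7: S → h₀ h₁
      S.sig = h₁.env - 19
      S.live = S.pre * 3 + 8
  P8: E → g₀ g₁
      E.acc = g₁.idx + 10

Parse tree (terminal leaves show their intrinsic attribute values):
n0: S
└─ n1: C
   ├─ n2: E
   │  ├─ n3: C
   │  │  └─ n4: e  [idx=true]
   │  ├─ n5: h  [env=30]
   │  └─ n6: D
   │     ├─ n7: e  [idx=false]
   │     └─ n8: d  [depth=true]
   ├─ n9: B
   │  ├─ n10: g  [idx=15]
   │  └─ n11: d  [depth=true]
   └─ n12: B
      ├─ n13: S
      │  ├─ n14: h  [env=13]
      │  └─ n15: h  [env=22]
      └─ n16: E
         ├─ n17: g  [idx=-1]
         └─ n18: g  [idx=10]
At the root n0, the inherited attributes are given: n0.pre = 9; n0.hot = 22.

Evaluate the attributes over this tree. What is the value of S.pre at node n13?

-3

1. n0.pre = 9  [given at root]
2. n0.hot = 22  [given at root]
3. n1.ok = "qx"  ["qx"]
4. n2.tag = 27  [27]
5. n2.env = true  [true]
6. n3.ok = "mp"  ["mp"]
7. n4.idx = true  [terminal]
8. n3.off = true  [e.idx == true]
9. n3.idx = false  [e.idx == false]
10. n5.env = 30  [terminal]
11. n6.sig = 5  [5]
12. n6.depth = true  [E.env == true]
13. n7.idx = false  [terminal]
14. n8.depth = true  [terminal]
15. n6.fin = 13  [13]
16. n6.ok = true  [D.sig > 4]
17. n2.acc = -4  [h.env - 34]
18. n9.val = false  [E.acc > -4]
19. n9.tag = 25  [E.acc + 29]
20. n10.idx = 15  [terminal]
21. n11.depth = true  [terminal]
22. n9.wid = false  [not d.depth]
23. n9.live = true  [true]
24. n12.val = false  [false]
25. n12.tag = 29  [E.acc + 33]
26. n13.pre = -3  [B.tag * -2 + 55]
27. n13.hot = 19  [19]
28. n14.env = 13  [terminal]
29. n15.env = 22  [terminal]
30. n13.sig = 3  [h₁.env - 19]
31. n13.live = -1  [S.pre * 3 + 8]
32. n16.tag = 5  [(if B.val then S.sig else S.live) + 6]
33. n16.env = true  [B.tag > 28]
34. n17.idx = -1  [terminal]
35. n18.idx = 10  [terminal]
36. n16.acc = 20  [g₁.idx + 10]
37. n12.wid = false  [B.val == true]
38. n12.live = true  [not B.val]
39. n1.off = false  [E.acc > -4]
40. n1.idx = false  [E.acc > -4]
41. n0.sig = 29  [S.hot + 7]
42. n0.live = 1  [S.pre + S.hot - 30]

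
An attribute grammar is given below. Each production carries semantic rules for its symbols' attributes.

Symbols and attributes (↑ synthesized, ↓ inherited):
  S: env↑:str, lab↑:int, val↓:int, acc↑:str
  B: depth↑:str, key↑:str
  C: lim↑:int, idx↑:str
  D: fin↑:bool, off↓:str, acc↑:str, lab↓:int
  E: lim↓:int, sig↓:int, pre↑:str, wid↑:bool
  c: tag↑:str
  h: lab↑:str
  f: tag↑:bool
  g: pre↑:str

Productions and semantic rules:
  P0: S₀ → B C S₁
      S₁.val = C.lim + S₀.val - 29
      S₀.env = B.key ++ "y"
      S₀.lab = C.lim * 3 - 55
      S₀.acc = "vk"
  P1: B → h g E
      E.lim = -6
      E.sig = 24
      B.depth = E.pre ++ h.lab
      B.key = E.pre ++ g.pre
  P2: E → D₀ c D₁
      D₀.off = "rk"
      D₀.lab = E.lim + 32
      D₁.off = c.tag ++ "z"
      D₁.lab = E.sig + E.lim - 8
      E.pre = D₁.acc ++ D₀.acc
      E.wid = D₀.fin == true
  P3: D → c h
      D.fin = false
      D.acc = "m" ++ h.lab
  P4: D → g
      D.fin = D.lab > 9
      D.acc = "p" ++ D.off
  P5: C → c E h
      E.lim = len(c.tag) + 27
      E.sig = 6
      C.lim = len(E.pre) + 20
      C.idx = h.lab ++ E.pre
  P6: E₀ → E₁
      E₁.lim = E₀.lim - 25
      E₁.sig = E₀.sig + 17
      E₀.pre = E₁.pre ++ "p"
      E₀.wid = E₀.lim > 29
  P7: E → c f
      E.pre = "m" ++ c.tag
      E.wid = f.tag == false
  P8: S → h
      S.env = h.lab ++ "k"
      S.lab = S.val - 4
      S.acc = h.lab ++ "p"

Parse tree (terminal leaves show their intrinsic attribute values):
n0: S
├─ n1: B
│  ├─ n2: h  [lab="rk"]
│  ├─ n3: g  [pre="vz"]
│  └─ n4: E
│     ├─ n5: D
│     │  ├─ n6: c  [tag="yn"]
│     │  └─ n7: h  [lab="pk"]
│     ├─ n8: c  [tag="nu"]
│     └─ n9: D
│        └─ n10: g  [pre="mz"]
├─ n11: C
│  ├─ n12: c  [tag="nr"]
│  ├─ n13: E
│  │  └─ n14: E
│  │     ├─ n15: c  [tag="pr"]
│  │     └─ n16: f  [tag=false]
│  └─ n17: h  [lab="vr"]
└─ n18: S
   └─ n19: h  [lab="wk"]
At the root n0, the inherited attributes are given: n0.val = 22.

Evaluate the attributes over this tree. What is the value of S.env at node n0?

"pnuzmpkvzy"

1. n0.val = 22  [given at root]
2. n2.lab = "rk"  [terminal]
3. n3.pre = "vz"  [terminal]
4. n4.lim = -6  [-6]
5. n4.sig = 24  [24]
6. n5.off = "rk"  ["rk"]
7. n5.lab = 26  [E.lim + 32]
8. n6.tag = "yn"  [terminal]
9. n7.lab = "pk"  [terminal]
10. n5.fin = false  [false]
11. n5.acc = "mpk"  ["m" ++ h.lab]
12. n8.tag = "nu"  [terminal]
13. n9.off = "nuz"  [c.tag ++ "z"]
14. n9.lab = 10  [E.sig + E.lim - 8]
15. n10.pre = "mz"  [terminal]
16. n9.fin = true  [D.lab > 9]
17. n9.acc = "pnuz"  ["p" ++ D.off]
18. n4.pre = "pnuzmpk"  [D₁.acc ++ D₀.acc]
19. n4.wid = false  [D₀.fin == true]
20. n1.depth = "pnuzmpkrk"  [E.pre ++ h.lab]
21. n1.key = "pnuzmpkvz"  [E.pre ++ g.pre]
22. n12.tag = "nr"  [terminal]
23. n13.lim = 29  [len(c.tag) + 27]
24. n13.sig = 6  [6]
25. n14.lim = 4  [E₀.lim - 25]
26. n14.sig = 23  [E₀.sig + 17]
27. n15.tag = "pr"  [terminal]
28. n16.tag = false  [terminal]
29. n14.pre = "mpr"  ["m" ++ c.tag]
30. n14.wid = true  [f.tag == false]
31. n13.pre = "mprp"  [E₁.pre ++ "p"]
32. n13.wid = false  [E₀.lim > 29]
33. n17.lab = "vr"  [terminal]
34. n11.lim = 24  [len(E.pre) + 20]
35. n11.idx = "vrmprp"  [h.lab ++ E.pre]
36. n18.val = 17  [C.lim + S₀.val - 29]
37. n19.lab = "wk"  [terminal]
38. n18.env = "wkk"  [h.lab ++ "k"]
39. n18.lab = 13  [S.val - 4]
40. n18.acc = "wkp"  [h.lab ++ "p"]
41. n0.env = "pnuzmpkvzy"  [B.key ++ "y"]
42. n0.lab = 17  [C.lim * 3 - 55]
43. n0.acc = "vk"  ["vk"]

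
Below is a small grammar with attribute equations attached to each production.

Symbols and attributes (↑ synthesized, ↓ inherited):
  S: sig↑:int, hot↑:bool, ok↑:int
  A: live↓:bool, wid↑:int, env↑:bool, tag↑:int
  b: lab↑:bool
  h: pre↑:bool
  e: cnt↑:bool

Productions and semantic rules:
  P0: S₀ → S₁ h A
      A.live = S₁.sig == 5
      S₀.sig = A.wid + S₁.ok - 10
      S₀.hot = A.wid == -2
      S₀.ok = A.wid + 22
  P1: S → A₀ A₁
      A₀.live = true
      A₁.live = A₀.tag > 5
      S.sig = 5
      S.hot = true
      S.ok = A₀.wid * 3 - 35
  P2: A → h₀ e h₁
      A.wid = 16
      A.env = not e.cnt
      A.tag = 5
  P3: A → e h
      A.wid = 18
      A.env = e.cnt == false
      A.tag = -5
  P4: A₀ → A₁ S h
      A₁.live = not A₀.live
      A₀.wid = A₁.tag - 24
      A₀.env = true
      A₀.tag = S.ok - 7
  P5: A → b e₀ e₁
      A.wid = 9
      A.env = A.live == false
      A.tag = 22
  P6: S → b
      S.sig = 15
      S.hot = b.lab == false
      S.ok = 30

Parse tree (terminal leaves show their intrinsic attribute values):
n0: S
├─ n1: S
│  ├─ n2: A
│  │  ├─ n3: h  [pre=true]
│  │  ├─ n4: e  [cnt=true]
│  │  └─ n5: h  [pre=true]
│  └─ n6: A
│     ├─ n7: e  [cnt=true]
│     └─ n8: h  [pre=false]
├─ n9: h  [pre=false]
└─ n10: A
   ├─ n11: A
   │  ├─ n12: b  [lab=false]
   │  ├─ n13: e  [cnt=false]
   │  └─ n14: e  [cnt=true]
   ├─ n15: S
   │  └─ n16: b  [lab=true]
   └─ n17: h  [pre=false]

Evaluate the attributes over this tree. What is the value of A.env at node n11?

1. n2.live = true  [true]
2. n3.pre = true  [terminal]
3. n4.cnt = true  [terminal]
4. n5.pre = true  [terminal]
5. n2.wid = 16  [16]
6. n2.env = false  [not e.cnt]
7. n2.tag = 5  [5]
8. n6.live = false  [A₀.tag > 5]
9. n7.cnt = true  [terminal]
10. n8.pre = false  [terminal]
11. n6.wid = 18  [18]
12. n6.env = false  [e.cnt == false]
13. n6.tag = -5  [-5]
14. n1.sig = 5  [5]
15. n1.hot = true  [true]
16. n1.ok = 13  [A₀.wid * 3 - 35]
17. n9.pre = false  [terminal]
18. n10.live = true  [S₁.sig == 5]
19. n11.live = false  [not A₀.live]
20. n12.lab = false  [terminal]
21. n13.cnt = false  [terminal]
22. n14.cnt = true  [terminal]
23. n11.wid = 9  [9]
24. n11.env = true  [A.live == false]
25. n11.tag = 22  [22]
26. n16.lab = true  [terminal]
27. n15.sig = 15  [15]
28. n15.hot = false  [b.lab == false]
29. n15.ok = 30  [30]
30. n17.pre = false  [terminal]
31. n10.wid = -2  [A₁.tag - 24]
32. n10.env = true  [true]
33. n10.tag = 23  [S.ok - 7]
34. n0.sig = 1  [A.wid + S₁.ok - 10]
35. n0.hot = true  [A.wid == -2]
36. n0.ok = 20  [A.wid + 22]

true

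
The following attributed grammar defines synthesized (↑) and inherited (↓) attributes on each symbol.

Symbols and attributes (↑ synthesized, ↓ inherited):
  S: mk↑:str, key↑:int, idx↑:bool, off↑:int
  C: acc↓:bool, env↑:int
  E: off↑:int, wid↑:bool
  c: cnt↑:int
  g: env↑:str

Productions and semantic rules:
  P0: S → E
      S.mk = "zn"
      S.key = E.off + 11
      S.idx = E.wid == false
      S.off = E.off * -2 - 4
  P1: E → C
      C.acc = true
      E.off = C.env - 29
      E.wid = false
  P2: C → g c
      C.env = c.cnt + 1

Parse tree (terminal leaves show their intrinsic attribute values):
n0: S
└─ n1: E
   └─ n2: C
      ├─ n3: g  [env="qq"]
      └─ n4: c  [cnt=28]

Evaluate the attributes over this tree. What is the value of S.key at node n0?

1. n2.acc = true  [true]
2. n3.env = "qq"  [terminal]
3. n4.cnt = 28  [terminal]
4. n2.env = 29  [c.cnt + 1]
5. n1.off = 0  [C.env - 29]
6. n1.wid = false  [false]
7. n0.mk = "zn"  ["zn"]
8. n0.key = 11  [E.off + 11]
9. n0.idx = true  [E.wid == false]
10. n0.off = -4  [E.off * -2 - 4]

11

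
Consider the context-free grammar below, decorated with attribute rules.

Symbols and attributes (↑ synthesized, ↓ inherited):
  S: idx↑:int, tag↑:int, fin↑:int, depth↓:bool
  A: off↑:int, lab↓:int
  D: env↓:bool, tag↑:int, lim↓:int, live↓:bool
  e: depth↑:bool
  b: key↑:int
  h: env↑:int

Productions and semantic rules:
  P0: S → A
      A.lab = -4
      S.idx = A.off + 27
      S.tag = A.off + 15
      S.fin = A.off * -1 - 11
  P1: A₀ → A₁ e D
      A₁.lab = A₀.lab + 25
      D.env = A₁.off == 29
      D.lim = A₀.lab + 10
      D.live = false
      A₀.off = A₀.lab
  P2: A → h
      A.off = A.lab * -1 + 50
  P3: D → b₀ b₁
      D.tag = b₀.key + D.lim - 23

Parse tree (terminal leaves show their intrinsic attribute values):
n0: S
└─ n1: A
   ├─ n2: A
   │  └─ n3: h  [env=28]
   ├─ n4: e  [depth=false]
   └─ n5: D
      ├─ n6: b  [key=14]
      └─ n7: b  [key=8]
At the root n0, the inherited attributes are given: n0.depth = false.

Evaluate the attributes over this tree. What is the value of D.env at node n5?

true

1. n0.depth = false  [given at root]
2. n1.lab = -4  [-4]
3. n2.lab = 21  [A₀.lab + 25]
4. n3.env = 28  [terminal]
5. n2.off = 29  [A.lab * -1 + 50]
6. n4.depth = false  [terminal]
7. n5.env = true  [A₁.off == 29]
8. n5.lim = 6  [A₀.lab + 10]
9. n5.live = false  [false]
10. n6.key = 14  [terminal]
11. n7.key = 8  [terminal]
12. n5.tag = -3  [b₀.key + D.lim - 23]
13. n1.off = -4  [A₀.lab]
14. n0.idx = 23  [A.off + 27]
15. n0.tag = 11  [A.off + 15]
16. n0.fin = -7  [A.off * -1 - 11]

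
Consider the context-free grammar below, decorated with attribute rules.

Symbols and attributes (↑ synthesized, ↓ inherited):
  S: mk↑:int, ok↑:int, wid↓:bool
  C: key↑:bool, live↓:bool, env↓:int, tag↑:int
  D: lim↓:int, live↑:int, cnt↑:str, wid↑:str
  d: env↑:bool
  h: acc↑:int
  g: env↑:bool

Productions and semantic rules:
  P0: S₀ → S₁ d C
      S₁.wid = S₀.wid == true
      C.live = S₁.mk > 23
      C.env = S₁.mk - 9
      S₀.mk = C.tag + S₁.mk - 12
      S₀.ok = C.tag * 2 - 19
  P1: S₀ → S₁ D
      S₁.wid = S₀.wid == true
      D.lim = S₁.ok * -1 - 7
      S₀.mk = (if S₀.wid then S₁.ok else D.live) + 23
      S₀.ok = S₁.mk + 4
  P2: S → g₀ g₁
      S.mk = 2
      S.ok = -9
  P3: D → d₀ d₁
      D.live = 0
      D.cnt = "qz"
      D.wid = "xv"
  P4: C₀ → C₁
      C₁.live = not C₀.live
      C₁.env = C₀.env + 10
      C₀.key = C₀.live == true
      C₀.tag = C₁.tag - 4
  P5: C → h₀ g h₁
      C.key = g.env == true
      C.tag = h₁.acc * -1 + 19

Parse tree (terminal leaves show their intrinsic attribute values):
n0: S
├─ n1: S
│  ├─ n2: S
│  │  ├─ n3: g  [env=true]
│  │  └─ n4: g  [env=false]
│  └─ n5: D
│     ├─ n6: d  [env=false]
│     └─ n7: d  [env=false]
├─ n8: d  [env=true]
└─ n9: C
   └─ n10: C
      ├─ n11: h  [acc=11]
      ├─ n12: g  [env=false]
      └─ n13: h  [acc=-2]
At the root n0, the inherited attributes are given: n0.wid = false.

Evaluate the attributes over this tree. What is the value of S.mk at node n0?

28

1. n0.wid = false  [given at root]
2. n1.wid = false  [S₀.wid == true]
3. n2.wid = false  [S₀.wid == true]
4. n3.env = true  [terminal]
5. n4.env = false  [terminal]
6. n2.mk = 2  [2]
7. n2.ok = -9  [-9]
8. n5.lim = 2  [S₁.ok * -1 - 7]
9. n6.env = false  [terminal]
10. n7.env = false  [terminal]
11. n5.live = 0  [0]
12. n5.cnt = "qz"  ["qz"]
13. n5.wid = "xv"  ["xv"]
14. n1.mk = 23  [(if S₀.wid then S₁.ok else D.live) + 23]
15. n1.ok = 6  [S₁.mk + 4]
16. n8.env = true  [terminal]
17. n9.live = false  [S₁.mk > 23]
18. n9.env = 14  [S₁.mk - 9]
19. n10.live = true  [not C₀.live]
20. n10.env = 24  [C₀.env + 10]
21. n11.acc = 11  [terminal]
22. n12.env = false  [terminal]
23. n13.acc = -2  [terminal]
24. n10.key = false  [g.env == true]
25. n10.tag = 21  [h₁.acc * -1 + 19]
26. n9.key = false  [C₀.live == true]
27. n9.tag = 17  [C₁.tag - 4]
28. n0.mk = 28  [C.tag + S₁.mk - 12]
29. n0.ok = 15  [C.tag * 2 - 19]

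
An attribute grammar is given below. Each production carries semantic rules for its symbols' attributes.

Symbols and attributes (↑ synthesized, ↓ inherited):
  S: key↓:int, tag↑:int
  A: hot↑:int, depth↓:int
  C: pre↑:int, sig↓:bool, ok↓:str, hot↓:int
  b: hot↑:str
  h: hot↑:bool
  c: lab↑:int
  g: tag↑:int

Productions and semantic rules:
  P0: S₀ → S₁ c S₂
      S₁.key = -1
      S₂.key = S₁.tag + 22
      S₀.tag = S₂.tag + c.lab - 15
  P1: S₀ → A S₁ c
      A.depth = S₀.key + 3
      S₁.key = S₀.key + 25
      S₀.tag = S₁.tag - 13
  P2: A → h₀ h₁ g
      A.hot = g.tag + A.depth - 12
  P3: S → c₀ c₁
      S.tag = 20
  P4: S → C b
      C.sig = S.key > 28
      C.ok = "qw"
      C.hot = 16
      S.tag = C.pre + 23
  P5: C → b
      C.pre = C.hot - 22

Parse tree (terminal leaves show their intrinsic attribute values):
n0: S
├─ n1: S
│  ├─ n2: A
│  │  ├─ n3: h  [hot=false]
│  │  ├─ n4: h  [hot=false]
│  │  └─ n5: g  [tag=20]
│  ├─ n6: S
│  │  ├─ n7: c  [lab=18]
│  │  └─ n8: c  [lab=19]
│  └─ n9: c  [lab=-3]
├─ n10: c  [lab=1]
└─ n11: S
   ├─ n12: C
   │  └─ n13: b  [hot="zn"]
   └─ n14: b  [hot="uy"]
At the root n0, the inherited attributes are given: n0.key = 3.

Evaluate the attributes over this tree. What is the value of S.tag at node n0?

1. n0.key = 3  [given at root]
2. n1.key = -1  [-1]
3. n2.depth = 2  [S₀.key + 3]
4. n3.hot = false  [terminal]
5. n4.hot = false  [terminal]
6. n5.tag = 20  [terminal]
7. n2.hot = 10  [g.tag + A.depth - 12]
8. n6.key = 24  [S₀.key + 25]
9. n7.lab = 18  [terminal]
10. n8.lab = 19  [terminal]
11. n6.tag = 20  [20]
12. n9.lab = -3  [terminal]
13. n1.tag = 7  [S₁.tag - 13]
14. n10.lab = 1  [terminal]
15. n11.key = 29  [S₁.tag + 22]
16. n12.sig = true  [S.key > 28]
17. n12.ok = "qw"  ["qw"]
18. n12.hot = 16  [16]
19. n13.hot = "zn"  [terminal]
20. n12.pre = -6  [C.hot - 22]
21. n14.hot = "uy"  [terminal]
22. n11.tag = 17  [C.pre + 23]
23. n0.tag = 3  [S₂.tag + c.lab - 15]

3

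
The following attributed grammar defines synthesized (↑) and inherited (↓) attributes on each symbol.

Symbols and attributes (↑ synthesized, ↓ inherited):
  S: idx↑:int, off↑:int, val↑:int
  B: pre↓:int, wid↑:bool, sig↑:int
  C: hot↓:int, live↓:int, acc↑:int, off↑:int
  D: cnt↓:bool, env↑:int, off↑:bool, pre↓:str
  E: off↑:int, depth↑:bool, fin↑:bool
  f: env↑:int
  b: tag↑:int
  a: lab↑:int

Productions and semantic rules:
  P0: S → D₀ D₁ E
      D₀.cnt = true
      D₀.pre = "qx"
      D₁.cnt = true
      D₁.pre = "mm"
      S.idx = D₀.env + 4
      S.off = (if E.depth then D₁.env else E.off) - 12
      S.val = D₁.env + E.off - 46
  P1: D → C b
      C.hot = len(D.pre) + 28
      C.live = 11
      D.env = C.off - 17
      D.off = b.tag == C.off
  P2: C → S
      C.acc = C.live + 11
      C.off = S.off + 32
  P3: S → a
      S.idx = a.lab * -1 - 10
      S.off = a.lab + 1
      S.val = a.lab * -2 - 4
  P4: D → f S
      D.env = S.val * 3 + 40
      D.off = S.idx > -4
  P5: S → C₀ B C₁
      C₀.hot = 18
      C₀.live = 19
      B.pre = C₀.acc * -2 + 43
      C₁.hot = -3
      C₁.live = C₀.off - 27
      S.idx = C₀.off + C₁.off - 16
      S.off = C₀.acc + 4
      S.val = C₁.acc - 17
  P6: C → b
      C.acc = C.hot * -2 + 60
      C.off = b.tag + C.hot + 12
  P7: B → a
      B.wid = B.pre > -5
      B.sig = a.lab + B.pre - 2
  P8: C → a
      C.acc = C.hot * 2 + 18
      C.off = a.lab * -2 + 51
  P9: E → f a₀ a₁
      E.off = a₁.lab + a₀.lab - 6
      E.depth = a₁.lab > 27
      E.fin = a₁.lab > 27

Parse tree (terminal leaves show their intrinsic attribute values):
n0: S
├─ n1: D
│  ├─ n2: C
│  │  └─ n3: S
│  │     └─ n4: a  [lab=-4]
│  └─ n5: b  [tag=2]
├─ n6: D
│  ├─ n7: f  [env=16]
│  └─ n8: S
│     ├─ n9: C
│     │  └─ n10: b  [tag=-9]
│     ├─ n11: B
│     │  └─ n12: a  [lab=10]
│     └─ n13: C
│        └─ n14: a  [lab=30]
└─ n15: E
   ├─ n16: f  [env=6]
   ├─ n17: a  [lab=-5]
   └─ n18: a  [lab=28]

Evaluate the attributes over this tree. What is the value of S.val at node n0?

1. n1.cnt = true  [true]
2. n1.pre = "qx"  ["qx"]
3. n2.hot = 30  [len(D.pre) + 28]
4. n2.live = 11  [11]
5. n4.lab = -4  [terminal]
6. n3.idx = -6  [a.lab * -1 - 10]
7. n3.off = -3  [a.lab + 1]
8. n3.val = 4  [a.lab * -2 - 4]
9. n2.acc = 22  [C.live + 11]
10. n2.off = 29  [S.off + 32]
11. n5.tag = 2  [terminal]
12. n1.env = 12  [C.off - 17]
13. n1.off = false  [b.tag == C.off]
14. n6.cnt = true  [true]
15. n6.pre = "mm"  ["mm"]
16. n7.env = 16  [terminal]
17. n9.hot = 18  [18]
18. n9.live = 19  [19]
19. n10.tag = -9  [terminal]
20. n9.acc = 24  [C.hot * -2 + 60]
21. n9.off = 21  [b.tag + C.hot + 12]
22. n11.pre = -5  [C₀.acc * -2 + 43]
23. n12.lab = 10  [terminal]
24. n11.wid = false  [B.pre > -5]
25. n11.sig = 3  [a.lab + B.pre - 2]
26. n13.hot = -3  [-3]
27. n13.live = -6  [C₀.off - 27]
28. n14.lab = 30  [terminal]
29. n13.acc = 12  [C.hot * 2 + 18]
30. n13.off = -9  [a.lab * -2 + 51]
31. n8.idx = -4  [C₀.off + C₁.off - 16]
32. n8.off = 28  [C₀.acc + 4]
33. n8.val = -5  [C₁.acc - 17]
34. n6.env = 25  [S.val * 3 + 40]
35. n6.off = false  [S.idx > -4]
36. n16.env = 6  [terminal]
37. n17.lab = -5  [terminal]
38. n18.lab = 28  [terminal]
39. n15.off = 17  [a₁.lab + a₀.lab - 6]
40. n15.depth = true  [a₁.lab > 27]
41. n15.fin = true  [a₁.lab > 27]
42. n0.idx = 16  [D₀.env + 4]
43. n0.off = 13  [(if E.depth then D₁.env else E.off) - 12]
44. n0.val = -4  [D₁.env + E.off - 46]

-4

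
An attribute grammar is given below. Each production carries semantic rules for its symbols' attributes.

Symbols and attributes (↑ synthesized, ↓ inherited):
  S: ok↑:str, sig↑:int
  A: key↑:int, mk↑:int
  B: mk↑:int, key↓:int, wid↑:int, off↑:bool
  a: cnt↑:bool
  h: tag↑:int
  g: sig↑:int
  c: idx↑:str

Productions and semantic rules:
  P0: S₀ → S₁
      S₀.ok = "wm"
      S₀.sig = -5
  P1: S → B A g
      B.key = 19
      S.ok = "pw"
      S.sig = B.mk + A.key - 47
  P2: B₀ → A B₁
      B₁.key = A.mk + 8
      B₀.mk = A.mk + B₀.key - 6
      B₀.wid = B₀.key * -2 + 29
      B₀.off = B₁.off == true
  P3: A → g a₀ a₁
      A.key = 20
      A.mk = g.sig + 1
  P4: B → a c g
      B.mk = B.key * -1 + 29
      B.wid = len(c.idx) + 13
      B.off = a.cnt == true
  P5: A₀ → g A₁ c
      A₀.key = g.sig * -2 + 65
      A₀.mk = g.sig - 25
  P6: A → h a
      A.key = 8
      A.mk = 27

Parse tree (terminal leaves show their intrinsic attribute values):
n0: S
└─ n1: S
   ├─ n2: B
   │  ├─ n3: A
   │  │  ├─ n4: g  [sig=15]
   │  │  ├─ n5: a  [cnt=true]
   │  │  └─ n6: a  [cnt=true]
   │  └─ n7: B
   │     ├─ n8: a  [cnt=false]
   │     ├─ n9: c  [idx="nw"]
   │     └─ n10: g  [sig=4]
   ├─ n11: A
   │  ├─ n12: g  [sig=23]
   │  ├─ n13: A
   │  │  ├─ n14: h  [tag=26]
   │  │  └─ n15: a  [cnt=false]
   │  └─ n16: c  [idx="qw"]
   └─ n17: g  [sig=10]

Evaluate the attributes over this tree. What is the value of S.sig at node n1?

1

1. n2.key = 19  [19]
2. n4.sig = 15  [terminal]
3. n5.cnt = true  [terminal]
4. n6.cnt = true  [terminal]
5. n3.key = 20  [20]
6. n3.mk = 16  [g.sig + 1]
7. n7.key = 24  [A.mk + 8]
8. n8.cnt = false  [terminal]
9. n9.idx = "nw"  [terminal]
10. n10.sig = 4  [terminal]
11. n7.mk = 5  [B.key * -1 + 29]
12. n7.wid = 15  [len(c.idx) + 13]
13. n7.off = false  [a.cnt == true]
14. n2.mk = 29  [A.mk + B₀.key - 6]
15. n2.wid = -9  [B₀.key * -2 + 29]
16. n2.off = false  [B₁.off == true]
17. n12.sig = 23  [terminal]
18. n14.tag = 26  [terminal]
19. n15.cnt = false  [terminal]
20. n13.key = 8  [8]
21. n13.mk = 27  [27]
22. n16.idx = "qw"  [terminal]
23. n11.key = 19  [g.sig * -2 + 65]
24. n11.mk = -2  [g.sig - 25]
25. n17.sig = 10  [terminal]
26. n1.ok = "pw"  ["pw"]
27. n1.sig = 1  [B.mk + A.key - 47]
28. n0.ok = "wm"  ["wm"]
29. n0.sig = -5  [-5]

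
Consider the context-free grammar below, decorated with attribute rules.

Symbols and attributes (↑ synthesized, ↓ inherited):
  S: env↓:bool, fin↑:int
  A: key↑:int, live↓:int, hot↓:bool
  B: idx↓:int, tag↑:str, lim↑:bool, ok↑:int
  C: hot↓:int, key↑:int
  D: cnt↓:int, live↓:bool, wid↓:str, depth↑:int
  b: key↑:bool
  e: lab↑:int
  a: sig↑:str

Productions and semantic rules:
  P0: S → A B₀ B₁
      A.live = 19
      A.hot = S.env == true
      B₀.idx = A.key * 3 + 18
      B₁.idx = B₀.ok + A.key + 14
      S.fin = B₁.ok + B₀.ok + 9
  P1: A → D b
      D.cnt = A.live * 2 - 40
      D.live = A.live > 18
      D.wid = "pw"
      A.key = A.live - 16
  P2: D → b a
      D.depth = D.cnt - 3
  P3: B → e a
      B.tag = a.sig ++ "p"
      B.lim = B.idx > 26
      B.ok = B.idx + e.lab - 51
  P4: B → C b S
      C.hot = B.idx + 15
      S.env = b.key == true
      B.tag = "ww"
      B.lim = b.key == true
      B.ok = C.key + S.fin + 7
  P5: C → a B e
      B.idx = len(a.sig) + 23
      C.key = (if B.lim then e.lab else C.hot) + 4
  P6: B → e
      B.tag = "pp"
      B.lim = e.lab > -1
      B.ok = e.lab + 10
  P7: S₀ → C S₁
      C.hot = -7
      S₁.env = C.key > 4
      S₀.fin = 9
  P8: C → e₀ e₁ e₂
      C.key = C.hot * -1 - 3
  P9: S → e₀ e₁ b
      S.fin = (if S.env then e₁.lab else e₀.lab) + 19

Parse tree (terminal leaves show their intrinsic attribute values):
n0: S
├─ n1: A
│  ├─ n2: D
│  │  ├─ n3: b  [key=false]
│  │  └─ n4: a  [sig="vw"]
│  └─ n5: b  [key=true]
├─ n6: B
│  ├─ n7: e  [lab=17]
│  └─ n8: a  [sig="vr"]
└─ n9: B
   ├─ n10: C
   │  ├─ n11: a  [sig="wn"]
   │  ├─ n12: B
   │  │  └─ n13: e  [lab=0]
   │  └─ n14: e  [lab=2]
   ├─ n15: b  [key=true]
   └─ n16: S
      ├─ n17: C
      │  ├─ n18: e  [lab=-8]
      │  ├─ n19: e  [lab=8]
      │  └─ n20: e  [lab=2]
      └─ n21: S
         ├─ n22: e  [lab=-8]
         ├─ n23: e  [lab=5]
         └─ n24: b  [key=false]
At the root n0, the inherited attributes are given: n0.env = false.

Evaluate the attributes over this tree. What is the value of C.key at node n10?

6

1. n0.env = false  [given at root]
2. n1.live = 19  [19]
3. n1.hot = false  [S.env == true]
4. n2.cnt = -2  [A.live * 2 - 40]
5. n2.live = true  [A.live > 18]
6. n2.wid = "pw"  ["pw"]
7. n3.key = false  [terminal]
8. n4.sig = "vw"  [terminal]
9. n2.depth = -5  [D.cnt - 3]
10. n5.key = true  [terminal]
11. n1.key = 3  [A.live - 16]
12. n6.idx = 27  [A.key * 3 + 18]
13. n7.lab = 17  [terminal]
14. n8.sig = "vr"  [terminal]
15. n6.tag = "vrp"  [a.sig ++ "p"]
16. n6.lim = true  [B.idx > 26]
17. n6.ok = -7  [B.idx + e.lab - 51]
18. n9.idx = 10  [B₀.ok + A.key + 14]
19. n10.hot = 25  [B.idx + 15]
20. n11.sig = "wn"  [terminal]
21. n12.idx = 25  [len(a.sig) + 23]
22. n13.lab = 0  [terminal]
23. n12.tag = "pp"  ["pp"]
24. n12.lim = true  [e.lab > -1]
25. n12.ok = 10  [e.lab + 10]
26. n14.lab = 2  [terminal]
27. n10.key = 6  [(if B.lim then e.lab else C.hot) + 4]
28. n15.key = true  [terminal]
29. n16.env = true  [b.key == true]
30. n17.hot = -7  [-7]
31. n18.lab = -8  [terminal]
32. n19.lab = 8  [terminal]
33. n20.lab = 2  [terminal]
34. n17.key = 4  [C.hot * -1 - 3]
35. n21.env = false  [C.key > 4]
36. n22.lab = -8  [terminal]
37. n23.lab = 5  [terminal]
38. n24.key = false  [terminal]
39. n21.fin = 11  [(if S.env then e₁.lab else e₀.lab) + 19]
40. n16.fin = 9  [9]
41. n9.tag = "ww"  ["ww"]
42. n9.lim = true  [b.key == true]
43. n9.ok = 22  [C.key + S.fin + 7]
44. n0.fin = 24  [B₁.ok + B₀.ok + 9]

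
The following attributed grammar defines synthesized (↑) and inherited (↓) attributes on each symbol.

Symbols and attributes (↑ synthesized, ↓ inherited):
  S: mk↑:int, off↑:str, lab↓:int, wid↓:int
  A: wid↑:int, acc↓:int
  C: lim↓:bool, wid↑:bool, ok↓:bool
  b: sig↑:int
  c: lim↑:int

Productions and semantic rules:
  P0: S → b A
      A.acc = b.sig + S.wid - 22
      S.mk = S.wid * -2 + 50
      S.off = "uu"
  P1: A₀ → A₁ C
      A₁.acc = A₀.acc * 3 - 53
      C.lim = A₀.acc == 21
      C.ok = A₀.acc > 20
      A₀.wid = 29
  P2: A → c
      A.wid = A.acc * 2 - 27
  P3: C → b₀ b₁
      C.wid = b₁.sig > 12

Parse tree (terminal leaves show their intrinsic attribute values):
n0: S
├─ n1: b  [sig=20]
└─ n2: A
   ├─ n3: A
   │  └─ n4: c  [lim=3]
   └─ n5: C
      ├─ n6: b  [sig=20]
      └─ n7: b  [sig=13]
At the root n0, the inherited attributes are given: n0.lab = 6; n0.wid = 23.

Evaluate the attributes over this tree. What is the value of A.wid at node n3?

1. n0.lab = 6  [given at root]
2. n0.wid = 23  [given at root]
3. n1.sig = 20  [terminal]
4. n2.acc = 21  [b.sig + S.wid - 22]
5. n3.acc = 10  [A₀.acc * 3 - 53]
6. n4.lim = 3  [terminal]
7. n3.wid = -7  [A.acc * 2 - 27]
8. n5.lim = true  [A₀.acc == 21]
9. n5.ok = true  [A₀.acc > 20]
10. n6.sig = 20  [terminal]
11. n7.sig = 13  [terminal]
12. n5.wid = true  [b₁.sig > 12]
13. n2.wid = 29  [29]
14. n0.mk = 4  [S.wid * -2 + 50]
15. n0.off = "uu"  ["uu"]

-7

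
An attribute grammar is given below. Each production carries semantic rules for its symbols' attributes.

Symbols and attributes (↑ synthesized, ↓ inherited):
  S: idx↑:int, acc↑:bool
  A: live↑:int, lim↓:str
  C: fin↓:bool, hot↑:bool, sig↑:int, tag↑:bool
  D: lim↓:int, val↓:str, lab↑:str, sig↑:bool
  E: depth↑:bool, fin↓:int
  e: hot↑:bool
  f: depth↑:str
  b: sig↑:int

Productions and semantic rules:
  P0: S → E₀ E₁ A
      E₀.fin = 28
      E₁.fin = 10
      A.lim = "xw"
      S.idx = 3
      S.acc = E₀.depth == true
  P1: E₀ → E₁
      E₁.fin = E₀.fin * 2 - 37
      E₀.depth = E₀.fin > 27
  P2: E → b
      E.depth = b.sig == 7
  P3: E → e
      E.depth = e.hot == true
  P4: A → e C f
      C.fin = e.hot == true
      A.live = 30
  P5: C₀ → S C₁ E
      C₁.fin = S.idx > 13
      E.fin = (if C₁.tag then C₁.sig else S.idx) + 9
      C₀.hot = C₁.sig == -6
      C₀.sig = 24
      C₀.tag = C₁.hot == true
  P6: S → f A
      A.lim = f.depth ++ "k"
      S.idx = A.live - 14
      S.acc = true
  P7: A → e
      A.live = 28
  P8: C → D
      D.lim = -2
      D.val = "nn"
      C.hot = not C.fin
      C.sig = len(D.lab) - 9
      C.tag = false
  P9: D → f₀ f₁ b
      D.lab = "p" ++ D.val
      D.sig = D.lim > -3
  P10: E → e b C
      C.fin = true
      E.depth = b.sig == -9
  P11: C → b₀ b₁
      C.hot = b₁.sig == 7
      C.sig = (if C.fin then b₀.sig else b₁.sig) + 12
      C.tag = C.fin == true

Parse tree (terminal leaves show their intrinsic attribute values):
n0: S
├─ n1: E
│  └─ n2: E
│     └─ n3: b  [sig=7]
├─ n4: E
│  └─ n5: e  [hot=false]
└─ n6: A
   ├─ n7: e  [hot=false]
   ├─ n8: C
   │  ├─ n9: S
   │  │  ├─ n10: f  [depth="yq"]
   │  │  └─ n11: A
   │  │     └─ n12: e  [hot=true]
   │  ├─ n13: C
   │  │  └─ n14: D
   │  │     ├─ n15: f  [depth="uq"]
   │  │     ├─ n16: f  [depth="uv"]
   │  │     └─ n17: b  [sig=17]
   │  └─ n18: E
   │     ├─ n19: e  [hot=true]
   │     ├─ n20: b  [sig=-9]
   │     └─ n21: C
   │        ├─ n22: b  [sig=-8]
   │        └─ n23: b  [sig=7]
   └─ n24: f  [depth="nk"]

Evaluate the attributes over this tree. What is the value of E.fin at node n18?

1. n1.fin = 28  [28]
2. n2.fin = 19  [E₀.fin * 2 - 37]
3. n3.sig = 7  [terminal]
4. n2.depth = true  [b.sig == 7]
5. n1.depth = true  [E₀.fin > 27]
6. n4.fin = 10  [10]
7. n5.hot = false  [terminal]
8. n4.depth = false  [e.hot == true]
9. n6.lim = "xw"  ["xw"]
10. n7.hot = false  [terminal]
11. n8.fin = false  [e.hot == true]
12. n10.depth = "yq"  [terminal]
13. n11.lim = "yqk"  [f.depth ++ "k"]
14. n12.hot = true  [terminal]
15. n11.live = 28  [28]
16. n9.idx = 14  [A.live - 14]
17. n9.acc = true  [true]
18. n13.fin = true  [S.idx > 13]
19. n14.lim = -2  [-2]
20. n14.val = "nn"  ["nn"]
21. n15.depth = "uq"  [terminal]
22. n16.depth = "uv"  [terminal]
23. n17.sig = 17  [terminal]
24. n14.lab = "pnn"  ["p" ++ D.val]
25. n14.sig = true  [D.lim > -3]
26. n13.hot = false  [not C.fin]
27. n13.sig = -6  [len(D.lab) - 9]
28. n13.tag = false  [false]
29. n18.fin = 23  [(if C₁.tag then C₁.sig else S.idx) + 9]
30. n19.hot = true  [terminal]
31. n20.sig = -9  [terminal]
32. n21.fin = true  [true]
33. n22.sig = -8  [terminal]
34. n23.sig = 7  [terminal]
35. n21.hot = true  [b₁.sig == 7]
36. n21.sig = 4  [(if C.fin then b₀.sig else b₁.sig) + 12]
37. n21.tag = true  [C.fin == true]
38. n18.depth = true  [b.sig == -9]
39. n8.hot = true  [C₁.sig == -6]
40. n8.sig = 24  [24]
41. n8.tag = false  [C₁.hot == true]
42. n24.depth = "nk"  [terminal]
43. n6.live = 30  [30]
44. n0.idx = 3  [3]
45. n0.acc = true  [E₀.depth == true]

23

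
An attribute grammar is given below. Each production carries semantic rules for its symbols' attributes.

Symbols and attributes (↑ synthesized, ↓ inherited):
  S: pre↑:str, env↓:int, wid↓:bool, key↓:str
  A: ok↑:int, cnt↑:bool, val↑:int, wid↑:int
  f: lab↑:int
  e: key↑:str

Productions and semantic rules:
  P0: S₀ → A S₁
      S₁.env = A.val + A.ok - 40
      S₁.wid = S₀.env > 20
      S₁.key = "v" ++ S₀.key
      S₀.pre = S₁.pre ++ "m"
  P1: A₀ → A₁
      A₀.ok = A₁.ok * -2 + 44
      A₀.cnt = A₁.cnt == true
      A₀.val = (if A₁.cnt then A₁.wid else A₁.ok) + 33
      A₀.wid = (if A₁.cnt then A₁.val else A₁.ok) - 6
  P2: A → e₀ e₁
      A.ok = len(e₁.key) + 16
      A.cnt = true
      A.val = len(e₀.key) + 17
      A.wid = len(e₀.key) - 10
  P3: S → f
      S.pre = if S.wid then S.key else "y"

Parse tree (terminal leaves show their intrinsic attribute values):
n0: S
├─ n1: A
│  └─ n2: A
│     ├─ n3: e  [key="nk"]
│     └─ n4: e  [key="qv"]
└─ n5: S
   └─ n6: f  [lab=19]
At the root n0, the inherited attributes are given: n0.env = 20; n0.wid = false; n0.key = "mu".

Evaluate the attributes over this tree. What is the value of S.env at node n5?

1. n0.env = 20  [given at root]
2. n0.wid = false  [given at root]
3. n0.key = "mu"  [given at root]
4. n3.key = "nk"  [terminal]
5. n4.key = "qv"  [terminal]
6. n2.ok = 18  [len(e₁.key) + 16]
7. n2.cnt = true  [true]
8. n2.val = 19  [len(e₀.key) + 17]
9. n2.wid = -8  [len(e₀.key) - 10]
10. n1.ok = 8  [A₁.ok * -2 + 44]
11. n1.cnt = true  [A₁.cnt == true]
12. n1.val = 25  [(if A₁.cnt then A₁.wid else A₁.ok) + 33]
13. n1.wid = 13  [(if A₁.cnt then A₁.val else A₁.ok) - 6]
14. n5.env = -7  [A.val + A.ok - 40]
15. n5.wid = false  [S₀.env > 20]
16. n5.key = "vmu"  ["v" ++ S₀.key]
17. n6.lab = 19  [terminal]
18. n5.pre = "y"  [if S.wid then S.key else "y"]
19. n0.pre = "ym"  [S₁.pre ++ "m"]

-7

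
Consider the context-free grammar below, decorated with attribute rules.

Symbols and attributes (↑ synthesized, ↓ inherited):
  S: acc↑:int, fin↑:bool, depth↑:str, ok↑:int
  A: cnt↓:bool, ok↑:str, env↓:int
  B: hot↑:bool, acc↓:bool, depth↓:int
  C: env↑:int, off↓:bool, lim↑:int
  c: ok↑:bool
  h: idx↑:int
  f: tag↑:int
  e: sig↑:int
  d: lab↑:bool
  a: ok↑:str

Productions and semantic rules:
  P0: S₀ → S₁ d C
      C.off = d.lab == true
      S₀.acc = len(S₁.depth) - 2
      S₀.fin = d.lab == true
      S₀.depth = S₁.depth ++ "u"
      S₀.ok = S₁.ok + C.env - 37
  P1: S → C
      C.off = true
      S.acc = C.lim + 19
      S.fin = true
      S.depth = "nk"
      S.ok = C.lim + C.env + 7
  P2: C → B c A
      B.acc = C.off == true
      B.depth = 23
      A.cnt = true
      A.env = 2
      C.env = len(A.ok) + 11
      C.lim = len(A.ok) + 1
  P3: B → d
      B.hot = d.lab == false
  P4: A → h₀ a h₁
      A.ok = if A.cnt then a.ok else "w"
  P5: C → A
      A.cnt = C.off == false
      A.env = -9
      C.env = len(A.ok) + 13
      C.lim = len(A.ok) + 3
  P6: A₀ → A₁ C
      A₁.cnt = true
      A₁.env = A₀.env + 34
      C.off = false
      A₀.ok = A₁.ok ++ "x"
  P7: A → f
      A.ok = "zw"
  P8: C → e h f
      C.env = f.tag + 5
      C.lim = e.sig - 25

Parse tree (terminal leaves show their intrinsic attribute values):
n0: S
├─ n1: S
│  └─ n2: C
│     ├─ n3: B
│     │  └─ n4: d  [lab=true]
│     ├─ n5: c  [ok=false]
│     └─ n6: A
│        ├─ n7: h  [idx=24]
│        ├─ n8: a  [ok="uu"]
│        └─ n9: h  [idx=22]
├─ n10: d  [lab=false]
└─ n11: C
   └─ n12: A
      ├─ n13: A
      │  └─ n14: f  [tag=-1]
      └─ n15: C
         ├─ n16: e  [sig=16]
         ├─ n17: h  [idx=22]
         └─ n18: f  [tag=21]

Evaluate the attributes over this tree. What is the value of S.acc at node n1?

1. n2.off = true  [true]
2. n3.acc = true  [C.off == true]
3. n3.depth = 23  [23]
4. n4.lab = true  [terminal]
5. n3.hot = false  [d.lab == false]
6. n5.ok = false  [terminal]
7. n6.cnt = true  [true]
8. n6.env = 2  [2]
9. n7.idx = 24  [terminal]
10. n8.ok = "uu"  [terminal]
11. n9.idx = 22  [terminal]
12. n6.ok = "uu"  [if A.cnt then a.ok else "w"]
13. n2.env = 13  [len(A.ok) + 11]
14. n2.lim = 3  [len(A.ok) + 1]
15. n1.acc = 22  [C.lim + 19]
16. n1.fin = true  [true]
17. n1.depth = "nk"  ["nk"]
18. n1.ok = 23  [C.lim + C.env + 7]
19. n10.lab = false  [terminal]
20. n11.off = false  [d.lab == true]
21. n12.cnt = true  [C.off == false]
22. n12.env = -9  [-9]
23. n13.cnt = true  [true]
24. n13.env = 25  [A₀.env + 34]
25. n14.tag = -1  [terminal]
26. n13.ok = "zw"  ["zw"]
27. n15.off = false  [false]
28. n16.sig = 16  [terminal]
29. n17.idx = 22  [terminal]
30. n18.tag = 21  [terminal]
31. n15.env = 26  [f.tag + 5]
32. n15.lim = -9  [e.sig - 25]
33. n12.ok = "zwx"  [A₁.ok ++ "x"]
34. n11.env = 16  [len(A.ok) + 13]
35. n11.lim = 6  [len(A.ok) + 3]
36. n0.acc = 0  [len(S₁.depth) - 2]
37. n0.fin = false  [d.lab == true]
38. n0.depth = "nku"  [S₁.depth ++ "u"]
39. n0.ok = 2  [S₁.ok + C.env - 37]

22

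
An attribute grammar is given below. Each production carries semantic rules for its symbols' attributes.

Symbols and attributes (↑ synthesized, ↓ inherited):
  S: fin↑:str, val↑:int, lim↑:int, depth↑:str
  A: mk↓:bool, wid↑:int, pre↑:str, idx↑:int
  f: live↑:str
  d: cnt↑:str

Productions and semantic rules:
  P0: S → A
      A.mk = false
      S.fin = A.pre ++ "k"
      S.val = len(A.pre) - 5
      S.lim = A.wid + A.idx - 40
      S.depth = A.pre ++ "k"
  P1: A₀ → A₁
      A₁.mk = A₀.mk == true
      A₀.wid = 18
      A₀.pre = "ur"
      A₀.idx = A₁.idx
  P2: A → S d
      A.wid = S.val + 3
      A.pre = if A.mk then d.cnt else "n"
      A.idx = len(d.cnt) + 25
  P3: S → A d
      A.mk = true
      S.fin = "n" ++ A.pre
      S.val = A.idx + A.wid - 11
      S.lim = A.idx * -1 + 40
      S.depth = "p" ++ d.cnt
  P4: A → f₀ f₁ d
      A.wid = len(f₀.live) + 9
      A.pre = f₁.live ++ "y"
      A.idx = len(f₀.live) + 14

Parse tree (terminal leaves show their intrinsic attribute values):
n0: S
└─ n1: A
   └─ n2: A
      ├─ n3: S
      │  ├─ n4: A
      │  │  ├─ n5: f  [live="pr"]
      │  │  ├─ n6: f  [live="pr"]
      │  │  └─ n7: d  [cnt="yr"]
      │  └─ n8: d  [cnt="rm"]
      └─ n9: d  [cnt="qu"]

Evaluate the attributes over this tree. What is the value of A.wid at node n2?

19

1. n1.mk = false  [false]
2. n2.mk = false  [A₀.mk == true]
3. n4.mk = true  [true]
4. n5.live = "pr"  [terminal]
5. n6.live = "pr"  [terminal]
6. n7.cnt = "yr"  [terminal]
7. n4.wid = 11  [len(f₀.live) + 9]
8. n4.pre = "pry"  [f₁.live ++ "y"]
9. n4.idx = 16  [len(f₀.live) + 14]
10. n8.cnt = "rm"  [terminal]
11. n3.fin = "npry"  ["n" ++ A.pre]
12. n3.val = 16  [A.idx + A.wid - 11]
13. n3.lim = 24  [A.idx * -1 + 40]
14. n3.depth = "prm"  ["p" ++ d.cnt]
15. n9.cnt = "qu"  [terminal]
16. n2.wid = 19  [S.val + 3]
17. n2.pre = "n"  [if A.mk then d.cnt else "n"]
18. n2.idx = 27  [len(d.cnt) + 25]
19. n1.wid = 18  [18]
20. n1.pre = "ur"  ["ur"]
21. n1.idx = 27  [A₁.idx]
22. n0.fin = "urk"  [A.pre ++ "k"]
23. n0.val = -3  [len(A.pre) - 5]
24. n0.lim = 5  [A.wid + A.idx - 40]
25. n0.depth = "urk"  [A.pre ++ "k"]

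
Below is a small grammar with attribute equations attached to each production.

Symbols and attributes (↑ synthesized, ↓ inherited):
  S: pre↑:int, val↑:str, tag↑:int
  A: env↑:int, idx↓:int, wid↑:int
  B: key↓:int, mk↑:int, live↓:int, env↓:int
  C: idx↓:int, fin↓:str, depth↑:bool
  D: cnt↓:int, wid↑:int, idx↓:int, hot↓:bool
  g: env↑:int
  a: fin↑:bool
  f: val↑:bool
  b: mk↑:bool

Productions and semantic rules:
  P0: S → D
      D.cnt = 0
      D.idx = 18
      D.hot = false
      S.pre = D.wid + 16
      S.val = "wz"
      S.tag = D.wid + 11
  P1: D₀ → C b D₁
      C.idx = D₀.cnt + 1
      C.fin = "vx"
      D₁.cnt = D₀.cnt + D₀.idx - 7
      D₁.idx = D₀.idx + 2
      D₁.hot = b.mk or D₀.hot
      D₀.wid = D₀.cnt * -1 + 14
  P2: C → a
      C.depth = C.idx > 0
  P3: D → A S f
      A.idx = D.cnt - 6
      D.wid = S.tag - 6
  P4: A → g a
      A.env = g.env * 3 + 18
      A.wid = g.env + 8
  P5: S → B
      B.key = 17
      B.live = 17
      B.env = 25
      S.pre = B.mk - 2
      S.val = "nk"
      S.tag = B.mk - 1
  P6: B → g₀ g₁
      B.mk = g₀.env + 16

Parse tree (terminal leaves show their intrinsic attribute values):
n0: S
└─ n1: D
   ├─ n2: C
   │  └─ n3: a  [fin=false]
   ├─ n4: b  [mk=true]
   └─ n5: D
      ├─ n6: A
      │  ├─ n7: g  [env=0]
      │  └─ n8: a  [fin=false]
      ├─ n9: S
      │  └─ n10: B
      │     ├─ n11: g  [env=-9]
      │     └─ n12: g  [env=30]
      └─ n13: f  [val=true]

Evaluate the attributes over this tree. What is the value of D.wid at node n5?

1. n1.cnt = 0  [0]
2. n1.idx = 18  [18]
3. n1.hot = false  [false]
4. n2.idx = 1  [D₀.cnt + 1]
5. n2.fin = "vx"  ["vx"]
6. n3.fin = false  [terminal]
7. n2.depth = true  [C.idx > 0]
8. n4.mk = true  [terminal]
9. n5.cnt = 11  [D₀.cnt + D₀.idx - 7]
10. n5.idx = 20  [D₀.idx + 2]
11. n5.hot = true  [b.mk or D₀.hot]
12. n6.idx = 5  [D.cnt - 6]
13. n7.env = 0  [terminal]
14. n8.fin = false  [terminal]
15. n6.env = 18  [g.env * 3 + 18]
16. n6.wid = 8  [g.env + 8]
17. n10.key = 17  [17]
18. n10.live = 17  [17]
19. n10.env = 25  [25]
20. n11.env = -9  [terminal]
21. n12.env = 30  [terminal]
22. n10.mk = 7  [g₀.env + 16]
23. n9.pre = 5  [B.mk - 2]
24. n9.val = "nk"  ["nk"]
25. n9.tag = 6  [B.mk - 1]
26. n13.val = true  [terminal]
27. n5.wid = 0  [S.tag - 6]
28. n1.wid = 14  [D₀.cnt * -1 + 14]
29. n0.pre = 30  [D.wid + 16]
30. n0.val = "wz"  ["wz"]
31. n0.tag = 25  [D.wid + 11]

0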